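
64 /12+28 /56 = 35 /6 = 5.83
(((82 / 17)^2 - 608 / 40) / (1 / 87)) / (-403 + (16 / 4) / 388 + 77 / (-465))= -9147943512 / 5255268191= -1.74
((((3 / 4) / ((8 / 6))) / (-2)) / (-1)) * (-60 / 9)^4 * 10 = 50000 / 9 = 5555.56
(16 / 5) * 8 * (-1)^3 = -128 / 5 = -25.60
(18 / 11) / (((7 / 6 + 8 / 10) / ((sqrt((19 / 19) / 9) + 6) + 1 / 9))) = 3480 / 649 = 5.36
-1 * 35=-35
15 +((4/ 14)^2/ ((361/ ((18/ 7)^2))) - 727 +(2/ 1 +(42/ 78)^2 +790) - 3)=11321851206/ 146482609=77.29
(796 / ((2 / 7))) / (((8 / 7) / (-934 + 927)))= -68257 / 4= -17064.25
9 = 9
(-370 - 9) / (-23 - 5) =13.54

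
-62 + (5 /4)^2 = -967 /16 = -60.44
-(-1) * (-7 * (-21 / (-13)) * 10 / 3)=-490 / 13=-37.69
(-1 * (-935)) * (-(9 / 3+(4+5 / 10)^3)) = -704055 / 8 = -88006.88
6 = 6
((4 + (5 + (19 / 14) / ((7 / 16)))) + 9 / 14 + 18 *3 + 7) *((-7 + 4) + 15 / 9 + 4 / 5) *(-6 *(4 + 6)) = 2359.84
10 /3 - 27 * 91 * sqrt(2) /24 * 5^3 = -18094.18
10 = 10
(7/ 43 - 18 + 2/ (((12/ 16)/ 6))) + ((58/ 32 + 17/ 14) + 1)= 10545/ 4816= 2.19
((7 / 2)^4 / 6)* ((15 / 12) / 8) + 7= 33509 / 3072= 10.91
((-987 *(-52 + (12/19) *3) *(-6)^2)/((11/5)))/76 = 42283080/3971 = 10647.97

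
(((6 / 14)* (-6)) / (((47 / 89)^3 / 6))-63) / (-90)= 2709391 / 1453522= 1.86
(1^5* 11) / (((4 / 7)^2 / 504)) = 33957 / 2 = 16978.50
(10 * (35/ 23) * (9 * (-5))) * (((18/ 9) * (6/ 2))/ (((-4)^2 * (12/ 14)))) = -55125/ 184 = -299.59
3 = 3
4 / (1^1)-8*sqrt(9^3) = -212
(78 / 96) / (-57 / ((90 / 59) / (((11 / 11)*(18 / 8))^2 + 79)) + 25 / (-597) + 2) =-5174 / 19990281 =-0.00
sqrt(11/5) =sqrt(55)/5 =1.48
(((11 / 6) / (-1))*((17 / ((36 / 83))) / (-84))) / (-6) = -15521 / 108864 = -0.14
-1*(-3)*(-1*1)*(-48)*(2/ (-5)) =-288/ 5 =-57.60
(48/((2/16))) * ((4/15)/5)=512/25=20.48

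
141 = 141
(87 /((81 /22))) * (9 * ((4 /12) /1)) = 70.89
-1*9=-9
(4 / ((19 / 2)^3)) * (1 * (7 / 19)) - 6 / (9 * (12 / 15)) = -650261 / 781926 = -0.83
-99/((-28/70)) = 495/2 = 247.50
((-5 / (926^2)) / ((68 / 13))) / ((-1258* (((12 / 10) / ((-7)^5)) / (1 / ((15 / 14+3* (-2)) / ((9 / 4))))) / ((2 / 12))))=38235925 / 40490263673088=0.00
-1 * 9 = -9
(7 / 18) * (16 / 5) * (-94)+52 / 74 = -193598 / 1665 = -116.28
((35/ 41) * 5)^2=30625/ 1681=18.22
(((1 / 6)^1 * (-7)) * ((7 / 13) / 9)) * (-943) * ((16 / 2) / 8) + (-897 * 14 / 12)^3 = -3218212938479 / 2808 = -1146087228.80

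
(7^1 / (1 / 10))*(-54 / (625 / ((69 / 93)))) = -17388 / 3875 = -4.49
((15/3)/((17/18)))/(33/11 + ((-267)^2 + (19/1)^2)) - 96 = -116937606/1218101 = -96.00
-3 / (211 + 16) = -3 / 227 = -0.01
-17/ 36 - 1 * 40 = -1457/ 36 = -40.47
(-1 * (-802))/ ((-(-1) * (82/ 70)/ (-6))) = -168420/ 41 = -4107.80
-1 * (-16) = 16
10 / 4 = 5 / 2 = 2.50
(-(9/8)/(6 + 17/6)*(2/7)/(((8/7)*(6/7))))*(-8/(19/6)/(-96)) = -63/64448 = -0.00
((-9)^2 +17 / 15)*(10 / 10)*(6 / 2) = 1232 / 5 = 246.40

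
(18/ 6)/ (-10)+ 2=17/ 10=1.70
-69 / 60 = -1.15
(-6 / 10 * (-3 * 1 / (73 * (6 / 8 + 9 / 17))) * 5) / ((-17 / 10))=-120 / 2117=-0.06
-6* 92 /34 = -276 /17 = -16.24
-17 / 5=-3.40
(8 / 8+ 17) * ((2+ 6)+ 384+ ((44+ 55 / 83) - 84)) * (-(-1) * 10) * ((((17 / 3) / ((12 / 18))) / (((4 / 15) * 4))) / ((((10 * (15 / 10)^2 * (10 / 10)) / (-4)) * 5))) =-1492821 / 83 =-17985.80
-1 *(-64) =64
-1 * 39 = -39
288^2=82944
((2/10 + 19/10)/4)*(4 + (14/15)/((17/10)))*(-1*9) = -1827/85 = -21.49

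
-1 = -1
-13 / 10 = -1.30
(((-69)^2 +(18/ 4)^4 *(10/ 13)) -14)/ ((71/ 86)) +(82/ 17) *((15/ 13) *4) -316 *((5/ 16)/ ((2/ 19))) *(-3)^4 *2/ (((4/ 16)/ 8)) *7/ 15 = -142057387505/ 62764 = -2263357.78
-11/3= -3.67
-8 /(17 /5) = -40 /17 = -2.35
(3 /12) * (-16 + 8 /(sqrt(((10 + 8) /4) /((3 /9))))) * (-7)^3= 1185.29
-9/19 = -0.47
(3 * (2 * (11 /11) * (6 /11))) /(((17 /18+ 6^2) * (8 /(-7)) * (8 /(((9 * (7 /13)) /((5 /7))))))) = -35721 /543400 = -0.07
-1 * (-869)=869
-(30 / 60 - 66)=131 / 2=65.50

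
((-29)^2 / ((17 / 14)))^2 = 138627076 / 289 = 479678.46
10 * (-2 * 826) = -16520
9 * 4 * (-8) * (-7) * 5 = 10080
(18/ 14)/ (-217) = -9/ 1519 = -0.01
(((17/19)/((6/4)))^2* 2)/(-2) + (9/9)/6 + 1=5269/6498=0.81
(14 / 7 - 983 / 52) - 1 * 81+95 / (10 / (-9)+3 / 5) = -339393 / 1196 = -283.77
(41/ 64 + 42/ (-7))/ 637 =-7/ 832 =-0.01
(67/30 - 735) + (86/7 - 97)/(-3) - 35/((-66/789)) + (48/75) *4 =-545852/1925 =-283.56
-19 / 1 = -19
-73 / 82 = -0.89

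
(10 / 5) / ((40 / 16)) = 4 / 5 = 0.80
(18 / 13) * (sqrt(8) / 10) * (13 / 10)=9 * sqrt(2) / 25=0.51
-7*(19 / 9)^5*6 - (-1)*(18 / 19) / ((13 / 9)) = -1760.53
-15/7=-2.14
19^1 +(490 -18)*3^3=12763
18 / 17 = 1.06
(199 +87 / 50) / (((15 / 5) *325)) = 0.21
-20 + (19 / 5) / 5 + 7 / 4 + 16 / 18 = -14941 / 900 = -16.60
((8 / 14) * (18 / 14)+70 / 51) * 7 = 5266 / 357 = 14.75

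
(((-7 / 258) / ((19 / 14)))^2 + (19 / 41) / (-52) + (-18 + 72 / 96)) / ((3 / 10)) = -552608020660 / 9605834199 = -57.53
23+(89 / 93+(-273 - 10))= -24091 / 93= -259.04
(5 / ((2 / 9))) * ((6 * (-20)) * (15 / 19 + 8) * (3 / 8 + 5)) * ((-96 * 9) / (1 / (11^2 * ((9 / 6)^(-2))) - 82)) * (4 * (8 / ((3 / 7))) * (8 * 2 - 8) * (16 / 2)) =-4843112369356800 / 753901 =-6424069432.67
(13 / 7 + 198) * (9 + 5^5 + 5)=4391461 / 7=627351.57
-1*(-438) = 438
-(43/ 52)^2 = -1849/ 2704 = -0.68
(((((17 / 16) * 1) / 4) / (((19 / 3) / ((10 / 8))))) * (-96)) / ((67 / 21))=-16065 / 10184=-1.58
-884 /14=-63.14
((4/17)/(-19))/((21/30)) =-40/2261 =-0.02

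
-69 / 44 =-1.57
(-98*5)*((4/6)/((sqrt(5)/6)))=-392*sqrt(5)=-876.54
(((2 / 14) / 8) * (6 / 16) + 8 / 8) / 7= 451 / 3136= 0.14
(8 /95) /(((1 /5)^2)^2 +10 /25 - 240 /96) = -2000 /49837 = -0.04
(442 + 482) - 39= 885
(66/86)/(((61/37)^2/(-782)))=-35328414/160003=-220.80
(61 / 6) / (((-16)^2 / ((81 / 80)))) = 1647 / 40960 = 0.04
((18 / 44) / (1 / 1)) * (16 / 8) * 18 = 162 / 11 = 14.73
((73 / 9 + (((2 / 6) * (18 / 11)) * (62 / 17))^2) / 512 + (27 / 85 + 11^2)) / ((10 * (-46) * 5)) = -97762891637 / 1853077248000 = -0.05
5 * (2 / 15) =2 / 3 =0.67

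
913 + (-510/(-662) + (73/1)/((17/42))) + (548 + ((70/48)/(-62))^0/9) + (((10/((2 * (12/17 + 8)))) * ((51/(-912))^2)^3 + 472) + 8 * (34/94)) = 588664204794282803880860449/278048463547900329197568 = 2117.13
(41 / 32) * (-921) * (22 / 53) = -415371 / 848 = -489.82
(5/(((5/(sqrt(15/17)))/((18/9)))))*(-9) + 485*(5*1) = 2425 - 18*sqrt(255)/17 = 2408.09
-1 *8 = -8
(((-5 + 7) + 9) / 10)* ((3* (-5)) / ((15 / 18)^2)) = -594 / 25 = -23.76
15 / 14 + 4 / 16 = 37 / 28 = 1.32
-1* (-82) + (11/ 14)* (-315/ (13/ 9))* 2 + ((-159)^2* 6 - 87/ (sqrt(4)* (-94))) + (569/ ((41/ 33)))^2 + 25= 1483909974799/ 4108364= 361192.43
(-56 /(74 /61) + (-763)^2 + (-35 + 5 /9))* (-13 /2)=-2519860655 /666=-3783574.56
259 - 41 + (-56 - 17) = 145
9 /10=0.90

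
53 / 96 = 0.55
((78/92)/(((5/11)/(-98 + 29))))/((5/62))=-39897/25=-1595.88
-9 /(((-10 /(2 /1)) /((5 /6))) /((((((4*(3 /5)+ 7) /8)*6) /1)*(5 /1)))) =423 /8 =52.88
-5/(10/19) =-9.50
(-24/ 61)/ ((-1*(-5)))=-24/ 305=-0.08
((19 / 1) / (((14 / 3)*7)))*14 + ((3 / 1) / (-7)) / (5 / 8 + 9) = 4365 / 539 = 8.10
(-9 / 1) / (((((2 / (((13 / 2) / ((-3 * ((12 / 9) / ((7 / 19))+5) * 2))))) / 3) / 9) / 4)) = 22113 / 362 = 61.09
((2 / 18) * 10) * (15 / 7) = 50 / 21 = 2.38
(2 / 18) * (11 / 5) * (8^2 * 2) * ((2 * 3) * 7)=1314.13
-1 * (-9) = 9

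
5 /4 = 1.25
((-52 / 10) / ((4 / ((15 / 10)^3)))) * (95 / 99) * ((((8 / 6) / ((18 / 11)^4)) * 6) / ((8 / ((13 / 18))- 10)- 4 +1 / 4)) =4273841 / 2431944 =1.76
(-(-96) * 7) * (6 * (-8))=-32256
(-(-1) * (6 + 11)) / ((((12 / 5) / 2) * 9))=1.57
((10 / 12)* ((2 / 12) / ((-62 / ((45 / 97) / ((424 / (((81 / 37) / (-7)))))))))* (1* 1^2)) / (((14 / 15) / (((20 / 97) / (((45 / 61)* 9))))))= 22875 / 896868589792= 0.00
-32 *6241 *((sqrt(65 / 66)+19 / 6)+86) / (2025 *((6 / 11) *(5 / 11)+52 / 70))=-8974.42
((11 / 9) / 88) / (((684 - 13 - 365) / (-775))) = -775 / 22032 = -0.04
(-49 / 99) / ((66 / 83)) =-4067 / 6534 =-0.62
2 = 2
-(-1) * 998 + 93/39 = 13005/13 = 1000.38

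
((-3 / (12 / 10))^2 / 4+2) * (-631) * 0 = 0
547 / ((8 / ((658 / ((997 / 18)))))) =1619667 / 1994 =812.27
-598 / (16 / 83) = -24817 / 8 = -3102.12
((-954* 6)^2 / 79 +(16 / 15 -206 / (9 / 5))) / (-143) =-1473984862 / 508365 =-2899.46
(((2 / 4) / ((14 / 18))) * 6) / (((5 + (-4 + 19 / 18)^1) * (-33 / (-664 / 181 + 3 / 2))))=63585 / 515669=0.12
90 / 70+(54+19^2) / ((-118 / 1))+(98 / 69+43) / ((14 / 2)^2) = -528499 / 398958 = -1.32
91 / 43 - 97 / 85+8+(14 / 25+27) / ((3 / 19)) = 10061581 / 54825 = 183.52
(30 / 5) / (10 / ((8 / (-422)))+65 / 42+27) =-63 / 5239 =-0.01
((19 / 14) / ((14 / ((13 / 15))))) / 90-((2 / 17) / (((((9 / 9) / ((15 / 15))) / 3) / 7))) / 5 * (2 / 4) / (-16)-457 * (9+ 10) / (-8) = 9764614963 / 8996400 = 1085.39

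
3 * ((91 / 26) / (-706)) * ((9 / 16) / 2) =-189 / 45184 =-0.00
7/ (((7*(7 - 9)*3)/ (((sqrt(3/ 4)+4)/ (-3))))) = sqrt(3)/ 36+2/ 9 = 0.27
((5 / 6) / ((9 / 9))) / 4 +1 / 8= 1 / 3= 0.33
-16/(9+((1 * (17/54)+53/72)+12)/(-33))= -1.86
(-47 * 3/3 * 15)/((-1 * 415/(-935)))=-131835/83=-1588.37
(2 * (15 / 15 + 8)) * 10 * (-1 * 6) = -1080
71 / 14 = 5.07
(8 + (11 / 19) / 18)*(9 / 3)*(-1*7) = -19229 / 114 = -168.68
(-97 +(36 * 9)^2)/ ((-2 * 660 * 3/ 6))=-104879/ 660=-158.91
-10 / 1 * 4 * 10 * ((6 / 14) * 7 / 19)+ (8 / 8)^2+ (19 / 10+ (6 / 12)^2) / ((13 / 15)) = -58961 / 988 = -59.68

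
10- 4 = 6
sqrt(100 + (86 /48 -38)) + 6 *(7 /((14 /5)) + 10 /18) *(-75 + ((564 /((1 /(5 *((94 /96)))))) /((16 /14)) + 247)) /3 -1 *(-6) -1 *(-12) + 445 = sqrt(9186) /12 + 4688389 /288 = 16287.12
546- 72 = 474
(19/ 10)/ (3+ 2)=19/ 50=0.38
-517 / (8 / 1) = -517 / 8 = -64.62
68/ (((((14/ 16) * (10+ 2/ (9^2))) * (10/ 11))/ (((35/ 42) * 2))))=20196/ 1421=14.21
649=649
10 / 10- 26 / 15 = -11 / 15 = -0.73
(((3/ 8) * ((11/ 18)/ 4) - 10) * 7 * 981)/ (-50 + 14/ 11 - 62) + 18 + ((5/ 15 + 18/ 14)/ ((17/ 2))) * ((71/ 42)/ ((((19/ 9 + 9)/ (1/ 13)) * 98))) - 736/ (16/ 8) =772280695463/ 2896566400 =266.62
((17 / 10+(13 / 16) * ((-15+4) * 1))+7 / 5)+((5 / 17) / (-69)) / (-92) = -12599093 / 2158320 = -5.84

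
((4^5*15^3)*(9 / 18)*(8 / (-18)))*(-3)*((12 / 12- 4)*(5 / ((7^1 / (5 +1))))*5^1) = -1036800000 / 7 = -148114285.71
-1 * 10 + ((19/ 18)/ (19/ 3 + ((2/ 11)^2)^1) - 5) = -205691/ 13866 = -14.83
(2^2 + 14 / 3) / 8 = 13 / 12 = 1.08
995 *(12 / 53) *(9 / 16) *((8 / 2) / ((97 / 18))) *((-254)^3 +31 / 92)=-6877687722165 / 4462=-1541391242.08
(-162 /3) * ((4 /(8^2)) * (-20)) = 135 /2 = 67.50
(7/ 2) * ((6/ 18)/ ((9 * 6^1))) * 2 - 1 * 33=-5339/ 162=-32.96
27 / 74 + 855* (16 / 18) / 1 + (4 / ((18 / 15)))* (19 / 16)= 678719 / 888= 764.32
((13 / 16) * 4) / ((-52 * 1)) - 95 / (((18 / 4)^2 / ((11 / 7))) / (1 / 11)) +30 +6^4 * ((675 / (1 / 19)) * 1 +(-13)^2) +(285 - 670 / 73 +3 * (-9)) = 11152723551601 / 662256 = 16840502.09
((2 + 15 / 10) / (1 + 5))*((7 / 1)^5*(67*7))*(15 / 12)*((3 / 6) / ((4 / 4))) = 2873821.93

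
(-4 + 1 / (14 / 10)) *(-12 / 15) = 92 / 35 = 2.63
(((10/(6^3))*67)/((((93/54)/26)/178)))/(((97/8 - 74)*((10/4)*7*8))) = -310076/322245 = -0.96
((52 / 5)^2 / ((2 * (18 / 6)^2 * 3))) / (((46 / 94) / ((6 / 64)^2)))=7943 / 220800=0.04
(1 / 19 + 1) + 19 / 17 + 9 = 3608 / 323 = 11.17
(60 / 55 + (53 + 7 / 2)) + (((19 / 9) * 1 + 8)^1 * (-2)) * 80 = -1560.19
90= 90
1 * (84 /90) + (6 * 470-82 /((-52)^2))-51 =56173633 /20280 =2769.90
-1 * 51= -51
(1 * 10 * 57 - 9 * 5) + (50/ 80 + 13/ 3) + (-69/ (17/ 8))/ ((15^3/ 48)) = 529.50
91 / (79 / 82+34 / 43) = 320866 / 6185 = 51.88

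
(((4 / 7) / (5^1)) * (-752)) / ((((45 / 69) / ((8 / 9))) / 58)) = -32101376 / 4725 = -6793.94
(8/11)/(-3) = -8/33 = -0.24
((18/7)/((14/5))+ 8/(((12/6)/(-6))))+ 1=-1082/49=-22.08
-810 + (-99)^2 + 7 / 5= 44962 / 5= 8992.40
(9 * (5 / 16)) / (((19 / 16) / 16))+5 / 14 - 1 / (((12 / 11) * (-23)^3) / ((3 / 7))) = 35371237 / 924692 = 38.25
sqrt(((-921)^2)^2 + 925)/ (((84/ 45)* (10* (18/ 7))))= 17671.69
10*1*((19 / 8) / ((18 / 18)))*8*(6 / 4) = 285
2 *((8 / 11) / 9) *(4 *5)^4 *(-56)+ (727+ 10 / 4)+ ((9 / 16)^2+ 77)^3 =-1636307981876429 / 1660944384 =-985167.23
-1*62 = -62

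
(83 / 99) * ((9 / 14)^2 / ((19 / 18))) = 6723 / 20482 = 0.33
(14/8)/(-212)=-7/848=-0.01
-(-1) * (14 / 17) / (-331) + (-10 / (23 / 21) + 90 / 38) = -16633903 / 2458999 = -6.76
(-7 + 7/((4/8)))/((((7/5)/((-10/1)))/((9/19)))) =-450/19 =-23.68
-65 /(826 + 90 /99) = -715 /9096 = -0.08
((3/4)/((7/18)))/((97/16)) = 0.32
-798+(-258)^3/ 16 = -2148285/ 2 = -1074142.50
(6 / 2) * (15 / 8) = 45 / 8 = 5.62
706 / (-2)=-353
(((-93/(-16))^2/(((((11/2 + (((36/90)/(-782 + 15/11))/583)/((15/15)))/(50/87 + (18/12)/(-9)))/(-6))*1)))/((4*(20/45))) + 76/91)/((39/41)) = -42289912802631583/5276110737451008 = -8.02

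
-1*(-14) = 14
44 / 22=2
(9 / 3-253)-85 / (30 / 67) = -2639 / 6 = -439.83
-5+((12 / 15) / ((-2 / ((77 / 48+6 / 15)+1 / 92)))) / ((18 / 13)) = -5.58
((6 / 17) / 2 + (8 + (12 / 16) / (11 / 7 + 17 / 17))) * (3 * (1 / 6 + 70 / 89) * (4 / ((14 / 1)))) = 1758595 / 254184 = 6.92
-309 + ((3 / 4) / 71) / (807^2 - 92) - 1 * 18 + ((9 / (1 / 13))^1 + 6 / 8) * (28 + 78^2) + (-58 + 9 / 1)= 133021352491459 / 184928588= 719312.00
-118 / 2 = -59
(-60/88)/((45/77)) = -7/6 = -1.17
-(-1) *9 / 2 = 9 / 2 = 4.50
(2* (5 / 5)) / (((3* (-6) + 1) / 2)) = -4 / 17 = -0.24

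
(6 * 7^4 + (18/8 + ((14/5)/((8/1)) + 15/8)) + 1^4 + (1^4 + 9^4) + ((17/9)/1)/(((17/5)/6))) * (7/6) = 17620519/720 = 24472.94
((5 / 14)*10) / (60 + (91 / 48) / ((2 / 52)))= 600 / 18361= 0.03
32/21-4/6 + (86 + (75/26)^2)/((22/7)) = 30.87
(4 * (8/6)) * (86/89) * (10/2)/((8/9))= 2580/89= 28.99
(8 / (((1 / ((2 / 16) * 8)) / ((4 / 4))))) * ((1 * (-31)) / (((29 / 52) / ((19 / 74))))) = -122512 / 1073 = -114.18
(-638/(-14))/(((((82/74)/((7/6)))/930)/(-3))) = -5488395/41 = -133863.29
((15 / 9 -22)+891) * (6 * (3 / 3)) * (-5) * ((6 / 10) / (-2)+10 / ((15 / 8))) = -394412 / 3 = -131470.67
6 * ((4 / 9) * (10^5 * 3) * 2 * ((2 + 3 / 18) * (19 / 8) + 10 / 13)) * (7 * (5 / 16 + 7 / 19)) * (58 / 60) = 10770799375 / 247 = 43606475.20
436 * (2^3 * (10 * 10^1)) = 348800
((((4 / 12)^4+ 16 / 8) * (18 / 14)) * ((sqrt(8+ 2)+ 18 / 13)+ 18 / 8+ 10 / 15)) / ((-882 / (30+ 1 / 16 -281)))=654445 * sqrt(10) / 889056+ 439132595 / 138692736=5.49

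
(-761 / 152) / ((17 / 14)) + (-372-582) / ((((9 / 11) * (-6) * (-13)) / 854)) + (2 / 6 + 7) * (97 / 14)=-1495459249 / 117572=-12719.52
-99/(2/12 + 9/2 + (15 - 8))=-297/35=-8.49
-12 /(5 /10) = -24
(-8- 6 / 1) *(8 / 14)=-8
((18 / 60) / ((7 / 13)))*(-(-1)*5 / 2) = 1.39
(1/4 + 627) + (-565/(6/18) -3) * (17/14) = -40169/28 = -1434.61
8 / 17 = 0.47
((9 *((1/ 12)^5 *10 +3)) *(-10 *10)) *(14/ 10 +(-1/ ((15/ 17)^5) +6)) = -783741346027/ 52488000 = -14931.82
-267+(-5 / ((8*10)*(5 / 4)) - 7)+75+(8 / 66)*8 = -130733 / 660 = -198.08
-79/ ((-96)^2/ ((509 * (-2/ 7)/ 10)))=40211/ 322560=0.12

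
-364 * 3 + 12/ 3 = -1088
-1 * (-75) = 75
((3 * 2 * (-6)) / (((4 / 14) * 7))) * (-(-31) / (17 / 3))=-98.47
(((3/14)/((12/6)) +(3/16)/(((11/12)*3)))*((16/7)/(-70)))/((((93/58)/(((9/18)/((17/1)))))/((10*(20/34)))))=-20880/33802307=-0.00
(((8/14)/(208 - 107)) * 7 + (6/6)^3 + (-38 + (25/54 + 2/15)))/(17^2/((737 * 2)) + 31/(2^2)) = -1461690626/319399875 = -4.58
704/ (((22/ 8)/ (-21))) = -5376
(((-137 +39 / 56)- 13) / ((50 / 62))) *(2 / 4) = -259191 / 2800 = -92.57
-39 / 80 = -0.49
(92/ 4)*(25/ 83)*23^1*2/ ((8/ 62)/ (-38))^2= 4588030225/ 166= 27638736.30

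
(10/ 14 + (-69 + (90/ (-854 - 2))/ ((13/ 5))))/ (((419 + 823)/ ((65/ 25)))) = -2661167/ 18605160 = -0.14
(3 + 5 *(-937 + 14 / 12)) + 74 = -27613 / 6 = -4602.17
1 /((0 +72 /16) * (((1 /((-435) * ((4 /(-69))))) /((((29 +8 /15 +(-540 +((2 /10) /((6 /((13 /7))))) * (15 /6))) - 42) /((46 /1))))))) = -6727159 /99981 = -67.28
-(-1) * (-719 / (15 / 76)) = -54644 / 15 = -3642.93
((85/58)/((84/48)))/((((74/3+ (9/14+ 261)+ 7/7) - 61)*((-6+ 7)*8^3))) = 51/7056512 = 0.00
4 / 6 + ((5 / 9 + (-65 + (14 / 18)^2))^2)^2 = 714987037953895 / 43046721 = 16609558.67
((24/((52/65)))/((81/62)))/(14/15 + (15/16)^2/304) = 241254400/9836199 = 24.53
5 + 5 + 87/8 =167/8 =20.88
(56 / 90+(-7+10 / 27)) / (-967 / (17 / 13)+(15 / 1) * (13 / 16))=220592 / 26705835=0.01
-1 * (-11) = 11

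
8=8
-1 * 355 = -355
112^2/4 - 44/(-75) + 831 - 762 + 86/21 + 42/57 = 3210.42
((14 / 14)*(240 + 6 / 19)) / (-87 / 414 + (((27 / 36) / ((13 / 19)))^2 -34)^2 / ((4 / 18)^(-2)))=15548988604032 / 3423575930549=4.54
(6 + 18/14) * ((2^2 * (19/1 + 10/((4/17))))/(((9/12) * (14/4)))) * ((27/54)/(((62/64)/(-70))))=-5352960/217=-24668.02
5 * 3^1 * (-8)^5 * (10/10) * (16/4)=-1966080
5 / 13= 0.38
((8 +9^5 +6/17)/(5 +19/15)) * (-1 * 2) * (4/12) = -5019875/799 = -6282.70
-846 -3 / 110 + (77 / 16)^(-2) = -50158397 / 59290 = -845.98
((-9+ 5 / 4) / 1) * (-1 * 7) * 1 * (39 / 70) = 1209 / 40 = 30.22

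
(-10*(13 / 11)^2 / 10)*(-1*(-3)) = -507 / 121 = -4.19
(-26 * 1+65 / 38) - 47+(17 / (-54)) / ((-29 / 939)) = -302975 / 4959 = -61.10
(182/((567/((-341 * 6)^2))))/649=1099384/531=2070.40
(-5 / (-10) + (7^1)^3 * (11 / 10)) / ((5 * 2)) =1889 / 50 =37.78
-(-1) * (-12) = -12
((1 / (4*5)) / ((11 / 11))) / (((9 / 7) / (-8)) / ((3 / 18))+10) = 7 / 1265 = 0.01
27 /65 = 0.42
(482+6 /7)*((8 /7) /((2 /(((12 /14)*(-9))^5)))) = -6207911124480 /823543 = -7538053.42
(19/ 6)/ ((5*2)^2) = 19/ 600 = 0.03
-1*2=-2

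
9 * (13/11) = 117/11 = 10.64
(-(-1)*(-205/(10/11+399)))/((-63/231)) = 24805/13197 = 1.88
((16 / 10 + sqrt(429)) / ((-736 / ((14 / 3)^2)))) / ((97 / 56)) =-343*sqrt(429) / 20079 - 2744 / 100395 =-0.38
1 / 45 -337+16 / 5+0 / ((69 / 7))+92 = -2176 / 9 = -241.78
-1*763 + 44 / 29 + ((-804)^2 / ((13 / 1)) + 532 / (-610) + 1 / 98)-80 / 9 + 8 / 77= 54611405149381 / 1115584470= 48953.18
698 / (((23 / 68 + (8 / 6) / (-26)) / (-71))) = -131427816 / 761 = -172704.09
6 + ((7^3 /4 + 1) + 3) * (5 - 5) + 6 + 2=14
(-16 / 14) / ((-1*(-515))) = -8 / 3605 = -0.00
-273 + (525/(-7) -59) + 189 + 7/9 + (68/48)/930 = -808061/3720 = -217.22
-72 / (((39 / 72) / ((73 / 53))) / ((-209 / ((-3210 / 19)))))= -83486304 / 368615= -226.49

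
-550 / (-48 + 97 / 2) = -1100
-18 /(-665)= 18 /665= 0.03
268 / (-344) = -67 / 86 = -0.78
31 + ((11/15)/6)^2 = 251221/8100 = 31.01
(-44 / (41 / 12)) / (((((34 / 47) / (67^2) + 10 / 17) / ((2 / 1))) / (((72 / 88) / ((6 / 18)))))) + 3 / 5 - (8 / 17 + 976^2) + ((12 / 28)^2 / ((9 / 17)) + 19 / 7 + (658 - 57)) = -42889245024150886 / 45047977765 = -952079.25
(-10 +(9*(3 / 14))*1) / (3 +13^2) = -113 / 2408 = -0.05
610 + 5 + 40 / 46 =14165 / 23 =615.87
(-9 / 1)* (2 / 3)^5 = -32 / 27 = -1.19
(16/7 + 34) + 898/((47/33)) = 219376/329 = 666.80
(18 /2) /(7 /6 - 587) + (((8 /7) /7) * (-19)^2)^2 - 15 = 29190289781 /8439515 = 3458.76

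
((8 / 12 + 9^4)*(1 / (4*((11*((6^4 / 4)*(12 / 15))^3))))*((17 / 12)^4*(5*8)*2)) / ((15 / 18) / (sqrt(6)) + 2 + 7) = 1027569303125 / 3346689648918528 - 5137846515625*sqrt(6) / 1084327446249603072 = 0.00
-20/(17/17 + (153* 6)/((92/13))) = -920/6013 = -0.15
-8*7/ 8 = -7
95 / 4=23.75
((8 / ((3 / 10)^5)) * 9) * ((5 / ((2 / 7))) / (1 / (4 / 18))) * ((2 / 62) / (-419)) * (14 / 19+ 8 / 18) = -5656000000 / 539731917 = -10.48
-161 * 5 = -805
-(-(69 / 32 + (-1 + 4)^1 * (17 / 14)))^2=-1687401 / 50176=-33.63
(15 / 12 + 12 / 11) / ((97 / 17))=0.41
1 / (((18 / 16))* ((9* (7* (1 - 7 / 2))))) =-16 / 2835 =-0.01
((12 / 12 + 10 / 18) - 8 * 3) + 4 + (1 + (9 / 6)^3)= -1013 / 72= -14.07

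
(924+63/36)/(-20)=-3703/80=-46.29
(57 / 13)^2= 19.22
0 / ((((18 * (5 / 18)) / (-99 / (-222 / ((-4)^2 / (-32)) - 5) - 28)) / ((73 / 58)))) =0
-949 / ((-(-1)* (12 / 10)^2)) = -23725 / 36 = -659.03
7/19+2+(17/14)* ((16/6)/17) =1021/399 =2.56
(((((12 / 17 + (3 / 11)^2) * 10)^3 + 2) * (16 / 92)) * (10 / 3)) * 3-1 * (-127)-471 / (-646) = 7282567049381791 / 7607015614682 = 957.35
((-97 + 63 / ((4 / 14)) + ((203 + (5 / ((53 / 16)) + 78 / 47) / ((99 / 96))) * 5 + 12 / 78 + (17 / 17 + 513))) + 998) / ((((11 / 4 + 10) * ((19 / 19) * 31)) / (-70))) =-797723246740 / 1689518259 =-472.16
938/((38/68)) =31892/19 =1678.53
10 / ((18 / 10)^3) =1250 / 729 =1.71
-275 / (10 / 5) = -275 / 2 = -137.50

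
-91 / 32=-2.84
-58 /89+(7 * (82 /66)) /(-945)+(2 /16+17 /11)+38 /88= 4572013 /3171960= 1.44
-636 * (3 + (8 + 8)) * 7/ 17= -84588/ 17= -4975.76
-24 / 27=-8 / 9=-0.89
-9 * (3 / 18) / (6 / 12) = -3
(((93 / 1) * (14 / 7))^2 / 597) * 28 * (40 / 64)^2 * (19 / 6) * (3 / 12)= 3195325 / 6368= 501.78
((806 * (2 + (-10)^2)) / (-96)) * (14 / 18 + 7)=-239785 / 36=-6660.69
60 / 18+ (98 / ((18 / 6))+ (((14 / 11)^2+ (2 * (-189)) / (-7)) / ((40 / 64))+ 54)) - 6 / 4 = 42953 / 242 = 177.49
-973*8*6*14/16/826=-2919/59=-49.47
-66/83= -0.80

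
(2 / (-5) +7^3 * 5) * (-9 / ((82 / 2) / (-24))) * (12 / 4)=5555304 / 205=27099.04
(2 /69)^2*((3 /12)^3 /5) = 1 /380880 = 0.00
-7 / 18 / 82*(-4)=7 / 369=0.02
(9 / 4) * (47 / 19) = 423 / 76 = 5.57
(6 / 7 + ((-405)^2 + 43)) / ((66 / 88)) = 4593928 / 21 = 218758.48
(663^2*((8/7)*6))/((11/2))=42198624/77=548034.08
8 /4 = 2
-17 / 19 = -0.89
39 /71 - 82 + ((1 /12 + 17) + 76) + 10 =18431 /852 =21.63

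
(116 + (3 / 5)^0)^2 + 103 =13792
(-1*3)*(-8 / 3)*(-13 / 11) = -104 / 11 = -9.45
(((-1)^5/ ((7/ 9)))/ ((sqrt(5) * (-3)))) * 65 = 39 * sqrt(5)/ 7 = 12.46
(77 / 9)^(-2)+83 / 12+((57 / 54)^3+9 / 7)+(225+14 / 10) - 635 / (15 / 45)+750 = -158921515999 / 172889640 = -919.21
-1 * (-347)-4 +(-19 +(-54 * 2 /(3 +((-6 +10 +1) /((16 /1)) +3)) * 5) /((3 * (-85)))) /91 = 53560674 /156247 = 342.79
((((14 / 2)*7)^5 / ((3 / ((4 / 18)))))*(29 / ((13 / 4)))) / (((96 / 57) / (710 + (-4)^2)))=18832907326079 / 234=80482509940.51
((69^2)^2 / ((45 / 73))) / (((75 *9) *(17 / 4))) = 81713572 / 6375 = 12817.82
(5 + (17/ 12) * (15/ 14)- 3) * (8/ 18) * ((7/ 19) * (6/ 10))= 197/ 570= 0.35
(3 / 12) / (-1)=-1 / 4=-0.25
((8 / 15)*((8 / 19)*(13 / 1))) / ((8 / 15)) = 104 / 19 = 5.47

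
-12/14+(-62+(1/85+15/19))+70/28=-1346559/22610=-59.56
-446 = -446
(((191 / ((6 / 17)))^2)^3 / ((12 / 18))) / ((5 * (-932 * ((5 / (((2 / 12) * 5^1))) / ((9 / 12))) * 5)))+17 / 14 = -8203360019284113470503 / 40584499200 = -202130374428.38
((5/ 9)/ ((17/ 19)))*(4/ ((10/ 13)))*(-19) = -61.35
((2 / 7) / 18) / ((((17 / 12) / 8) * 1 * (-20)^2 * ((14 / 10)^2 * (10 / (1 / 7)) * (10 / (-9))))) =-3 / 2040850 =-0.00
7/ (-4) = -7/ 4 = -1.75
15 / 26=0.58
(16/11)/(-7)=-16/77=-0.21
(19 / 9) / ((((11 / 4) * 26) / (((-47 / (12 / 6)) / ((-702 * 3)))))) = 893 / 2710422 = 0.00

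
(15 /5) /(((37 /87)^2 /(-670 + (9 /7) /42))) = -11112.49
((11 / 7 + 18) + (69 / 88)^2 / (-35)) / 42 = 5299879 / 11383680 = 0.47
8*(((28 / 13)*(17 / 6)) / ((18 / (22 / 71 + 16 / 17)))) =84560 / 24921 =3.39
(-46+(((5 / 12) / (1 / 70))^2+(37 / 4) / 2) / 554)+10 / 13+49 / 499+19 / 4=-10049641363 / 258753456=-38.84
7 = 7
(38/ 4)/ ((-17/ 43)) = -817/ 34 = -24.03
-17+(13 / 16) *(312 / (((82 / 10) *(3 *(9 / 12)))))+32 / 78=-1519 / 533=-2.85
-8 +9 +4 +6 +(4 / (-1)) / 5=10.20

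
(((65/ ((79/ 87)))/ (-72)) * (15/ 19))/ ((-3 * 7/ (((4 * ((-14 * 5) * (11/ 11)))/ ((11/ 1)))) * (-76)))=47125/ 3764508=0.01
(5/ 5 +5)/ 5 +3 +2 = 31/ 5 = 6.20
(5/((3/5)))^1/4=25/12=2.08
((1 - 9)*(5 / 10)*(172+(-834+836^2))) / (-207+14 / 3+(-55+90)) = 4189404 / 251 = 16690.85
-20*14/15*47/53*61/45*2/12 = -80276/21465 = -3.74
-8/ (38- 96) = 0.14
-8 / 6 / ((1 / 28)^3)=-87808 / 3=-29269.33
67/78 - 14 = -13.14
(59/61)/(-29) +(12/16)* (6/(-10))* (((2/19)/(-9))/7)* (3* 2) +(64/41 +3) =218592947/48231785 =4.53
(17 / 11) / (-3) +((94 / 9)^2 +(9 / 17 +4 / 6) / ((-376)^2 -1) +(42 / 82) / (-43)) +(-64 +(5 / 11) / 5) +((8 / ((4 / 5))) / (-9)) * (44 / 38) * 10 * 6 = -778103902838992 / 23910238155375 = -32.54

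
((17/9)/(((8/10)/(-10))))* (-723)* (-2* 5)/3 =-512125/9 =-56902.78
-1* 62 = -62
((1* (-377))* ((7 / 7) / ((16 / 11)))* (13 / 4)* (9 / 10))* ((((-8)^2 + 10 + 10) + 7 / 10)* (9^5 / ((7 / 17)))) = -58934110899807 / 6400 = -9208454828.09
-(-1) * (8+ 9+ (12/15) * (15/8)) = 37/2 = 18.50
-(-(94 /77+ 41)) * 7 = 3251 /11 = 295.55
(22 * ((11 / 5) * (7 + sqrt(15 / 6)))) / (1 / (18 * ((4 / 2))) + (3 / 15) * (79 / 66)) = 47916 * sqrt(10) / 529 + 670824 / 529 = 1554.53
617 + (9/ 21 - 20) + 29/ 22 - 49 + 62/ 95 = 550.40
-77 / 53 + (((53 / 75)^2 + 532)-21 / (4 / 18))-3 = 258502129 / 596250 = 433.55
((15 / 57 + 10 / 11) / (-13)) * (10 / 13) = -2450 / 35321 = -0.07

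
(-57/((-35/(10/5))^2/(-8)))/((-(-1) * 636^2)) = 38/10323075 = 0.00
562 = 562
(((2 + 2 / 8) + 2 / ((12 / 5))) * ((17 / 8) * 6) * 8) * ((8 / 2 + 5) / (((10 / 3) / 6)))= 50949 / 10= 5094.90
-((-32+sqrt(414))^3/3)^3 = 1475692986470912/27-8058462089104*sqrt(46) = 146750410.62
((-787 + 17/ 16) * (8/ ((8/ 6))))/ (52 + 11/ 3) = -113175/ 1336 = -84.71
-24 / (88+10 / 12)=-144 / 533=-0.27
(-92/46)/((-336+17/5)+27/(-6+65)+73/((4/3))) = 2360/327323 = 0.01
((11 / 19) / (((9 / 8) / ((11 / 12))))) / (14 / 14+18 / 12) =484 / 2565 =0.19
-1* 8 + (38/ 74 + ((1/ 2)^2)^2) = -4395/ 592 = -7.42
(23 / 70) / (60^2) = 23 / 252000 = 0.00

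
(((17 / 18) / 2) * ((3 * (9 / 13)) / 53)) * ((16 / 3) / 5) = 68 / 3445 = 0.02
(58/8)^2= 841/16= 52.56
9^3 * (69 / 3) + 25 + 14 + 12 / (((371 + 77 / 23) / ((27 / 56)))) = 675265701 / 40180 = 16806.02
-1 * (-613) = 613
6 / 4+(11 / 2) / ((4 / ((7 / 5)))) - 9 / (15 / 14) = -199 / 40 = -4.98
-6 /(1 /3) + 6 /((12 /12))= -12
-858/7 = -122.57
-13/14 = -0.93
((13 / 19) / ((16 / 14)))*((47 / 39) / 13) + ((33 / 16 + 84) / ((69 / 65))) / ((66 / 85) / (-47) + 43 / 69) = 265071241973 / 1982690736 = 133.69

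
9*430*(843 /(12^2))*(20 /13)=906225 /26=34854.81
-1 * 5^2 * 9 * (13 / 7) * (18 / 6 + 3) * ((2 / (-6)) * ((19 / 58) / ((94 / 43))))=2389725 / 19082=125.23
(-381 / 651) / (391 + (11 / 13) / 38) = -62738 / 41916805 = -0.00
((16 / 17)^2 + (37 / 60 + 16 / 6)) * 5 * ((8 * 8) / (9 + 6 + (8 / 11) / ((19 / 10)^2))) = 87.76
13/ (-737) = -13/ 737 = -0.02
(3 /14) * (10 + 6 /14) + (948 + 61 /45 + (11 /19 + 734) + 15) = 142540967 /83790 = 1701.17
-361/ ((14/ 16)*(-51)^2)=-2888/ 18207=-0.16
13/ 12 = 1.08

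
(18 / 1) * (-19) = -342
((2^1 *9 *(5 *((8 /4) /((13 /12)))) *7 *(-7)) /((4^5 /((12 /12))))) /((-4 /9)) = 59535 /3328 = 17.89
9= 9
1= 1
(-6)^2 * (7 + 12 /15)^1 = 1404 /5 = 280.80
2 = 2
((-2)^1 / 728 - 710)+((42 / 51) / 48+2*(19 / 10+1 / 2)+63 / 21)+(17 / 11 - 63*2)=-1688032223 / 2042040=-826.64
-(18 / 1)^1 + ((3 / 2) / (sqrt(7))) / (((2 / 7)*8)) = -18 + 3*sqrt(7) / 32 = -17.75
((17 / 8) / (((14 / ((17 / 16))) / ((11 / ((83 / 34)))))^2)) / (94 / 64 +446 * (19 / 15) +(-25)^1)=2577040455 / 5614271344192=0.00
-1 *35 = -35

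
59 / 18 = 3.28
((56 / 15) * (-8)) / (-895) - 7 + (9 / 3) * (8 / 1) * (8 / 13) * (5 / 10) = 72949 / 174525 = 0.42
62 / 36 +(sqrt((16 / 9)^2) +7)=21 / 2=10.50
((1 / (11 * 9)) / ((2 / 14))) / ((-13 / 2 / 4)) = -56 / 1287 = -0.04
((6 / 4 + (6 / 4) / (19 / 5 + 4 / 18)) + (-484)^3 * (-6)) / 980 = 123130576083 / 177380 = 694162.68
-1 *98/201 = -0.49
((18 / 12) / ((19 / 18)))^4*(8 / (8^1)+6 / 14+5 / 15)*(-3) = -19663317 / 912247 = -21.55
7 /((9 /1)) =7 /9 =0.78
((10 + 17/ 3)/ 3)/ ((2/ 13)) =611/ 18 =33.94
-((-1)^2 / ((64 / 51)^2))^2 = -6765201 / 16777216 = -0.40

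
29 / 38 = 0.76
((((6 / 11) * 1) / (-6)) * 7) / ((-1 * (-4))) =-7 / 44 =-0.16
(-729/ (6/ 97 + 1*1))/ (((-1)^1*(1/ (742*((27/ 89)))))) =1416664242/ 9167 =154539.57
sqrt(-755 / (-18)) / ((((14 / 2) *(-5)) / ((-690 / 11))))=23 *sqrt(1510) / 77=11.61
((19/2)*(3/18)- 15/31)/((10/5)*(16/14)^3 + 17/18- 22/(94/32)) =-19780467/64038994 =-0.31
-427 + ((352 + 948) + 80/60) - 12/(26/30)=860.49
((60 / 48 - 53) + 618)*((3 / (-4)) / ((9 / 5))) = -3775 / 16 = -235.94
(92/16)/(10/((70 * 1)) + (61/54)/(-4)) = -8694/211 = -41.20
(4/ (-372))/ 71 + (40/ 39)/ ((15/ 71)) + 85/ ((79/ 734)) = 794.60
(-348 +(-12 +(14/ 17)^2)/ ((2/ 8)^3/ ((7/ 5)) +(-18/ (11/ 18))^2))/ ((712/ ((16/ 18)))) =-4730063744492/ 10886893641117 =-0.43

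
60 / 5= 12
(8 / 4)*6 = 12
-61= -61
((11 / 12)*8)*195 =1430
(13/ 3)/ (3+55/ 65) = 169/ 150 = 1.13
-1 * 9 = -9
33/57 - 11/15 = -44/285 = -0.15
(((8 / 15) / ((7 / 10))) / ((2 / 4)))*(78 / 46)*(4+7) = 4576 / 161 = 28.42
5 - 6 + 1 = 0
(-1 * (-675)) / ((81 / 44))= 1100 / 3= 366.67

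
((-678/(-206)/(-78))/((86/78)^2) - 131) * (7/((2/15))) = -5240585175/761788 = -6879.32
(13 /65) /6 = 1 /30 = 0.03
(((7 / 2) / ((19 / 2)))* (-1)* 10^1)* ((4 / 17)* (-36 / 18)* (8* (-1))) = -4480 / 323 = -13.87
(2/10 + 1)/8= 3/20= 0.15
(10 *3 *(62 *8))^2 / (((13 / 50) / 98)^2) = 31456566532544.38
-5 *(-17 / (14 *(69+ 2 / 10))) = 425 / 4844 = 0.09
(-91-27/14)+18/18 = -1287/14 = -91.93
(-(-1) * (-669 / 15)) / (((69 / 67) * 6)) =-14941 / 2070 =-7.22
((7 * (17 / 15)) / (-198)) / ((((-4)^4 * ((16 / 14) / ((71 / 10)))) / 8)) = -59143 / 7603200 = -0.01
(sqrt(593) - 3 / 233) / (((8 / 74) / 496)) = -13764 / 233+4588 *sqrt(593) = 111666.03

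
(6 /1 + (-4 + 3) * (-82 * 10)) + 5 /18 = 14873 /18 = 826.28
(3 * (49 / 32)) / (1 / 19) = 2793 / 32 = 87.28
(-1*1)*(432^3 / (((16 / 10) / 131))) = -6600890880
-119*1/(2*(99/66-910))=119/1817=0.07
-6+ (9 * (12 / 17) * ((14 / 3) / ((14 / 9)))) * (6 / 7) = 1230 / 119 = 10.34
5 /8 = 0.62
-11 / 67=-0.16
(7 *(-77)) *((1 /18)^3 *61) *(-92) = 756217 /1458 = 518.67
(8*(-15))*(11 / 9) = -440 / 3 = -146.67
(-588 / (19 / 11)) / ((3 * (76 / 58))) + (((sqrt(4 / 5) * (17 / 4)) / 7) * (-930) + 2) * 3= -1595.69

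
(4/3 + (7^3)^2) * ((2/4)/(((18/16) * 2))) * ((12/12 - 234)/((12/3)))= -82237583/54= -1522918.20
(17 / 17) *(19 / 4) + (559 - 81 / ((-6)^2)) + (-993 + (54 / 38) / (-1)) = -16451 / 38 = -432.92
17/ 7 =2.43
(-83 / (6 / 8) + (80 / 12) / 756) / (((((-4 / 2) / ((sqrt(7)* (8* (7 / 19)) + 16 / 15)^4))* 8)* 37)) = 10102357846016* sqrt(7) / 69377927625 + 106439593749253888 / 138408965611875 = 1154.28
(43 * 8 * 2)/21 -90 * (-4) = 8248/21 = 392.76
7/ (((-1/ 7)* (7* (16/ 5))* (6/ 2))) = -35/ 48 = -0.73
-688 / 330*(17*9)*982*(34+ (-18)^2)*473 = -265211033952 / 5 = -53042206790.40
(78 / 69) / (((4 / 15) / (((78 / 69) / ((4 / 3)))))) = 7605 / 2116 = 3.59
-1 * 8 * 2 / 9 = -16 / 9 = -1.78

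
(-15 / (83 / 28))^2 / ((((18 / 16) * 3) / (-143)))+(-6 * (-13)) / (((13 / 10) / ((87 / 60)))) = -20624371 / 20667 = -997.94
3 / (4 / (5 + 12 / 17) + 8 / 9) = 2619 / 1388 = 1.89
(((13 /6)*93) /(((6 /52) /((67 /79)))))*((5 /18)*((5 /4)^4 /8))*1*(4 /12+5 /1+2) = 12066071875 /13105152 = 920.71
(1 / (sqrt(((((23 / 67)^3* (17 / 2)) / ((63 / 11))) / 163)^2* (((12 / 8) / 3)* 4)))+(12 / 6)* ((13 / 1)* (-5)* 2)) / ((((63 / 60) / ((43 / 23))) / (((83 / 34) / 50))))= -185588 / 8211+524903918883* sqrt(2) / 4448072695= 144.28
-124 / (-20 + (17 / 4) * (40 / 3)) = -186 / 55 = -3.38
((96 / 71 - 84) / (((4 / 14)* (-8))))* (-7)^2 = 1771.76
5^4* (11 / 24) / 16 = 6875 / 384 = 17.90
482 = 482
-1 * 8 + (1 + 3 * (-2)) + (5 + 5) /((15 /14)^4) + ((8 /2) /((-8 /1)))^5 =-1763501 /324000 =-5.44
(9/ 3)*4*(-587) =-7044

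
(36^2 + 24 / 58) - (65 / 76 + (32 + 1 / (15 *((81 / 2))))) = 3383628437 / 2677860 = 1263.56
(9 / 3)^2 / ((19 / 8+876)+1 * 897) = 72 / 14203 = 0.01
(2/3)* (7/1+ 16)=46/3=15.33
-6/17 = -0.35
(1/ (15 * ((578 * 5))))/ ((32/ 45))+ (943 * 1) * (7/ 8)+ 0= 76307563/ 92480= 825.13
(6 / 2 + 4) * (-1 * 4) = -28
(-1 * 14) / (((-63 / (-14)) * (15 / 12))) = -112 / 45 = -2.49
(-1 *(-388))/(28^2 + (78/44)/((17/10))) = 72556/146803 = 0.49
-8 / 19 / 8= -1 / 19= -0.05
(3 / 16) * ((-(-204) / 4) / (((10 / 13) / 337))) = 670293 / 160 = 4189.33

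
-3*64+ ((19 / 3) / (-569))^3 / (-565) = -539573037553781 / 2810276237295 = -192.00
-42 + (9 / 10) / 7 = -41.87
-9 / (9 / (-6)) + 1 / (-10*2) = 119 / 20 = 5.95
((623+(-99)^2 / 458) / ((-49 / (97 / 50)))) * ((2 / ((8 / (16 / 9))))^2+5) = -2410485599 / 18178020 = -132.60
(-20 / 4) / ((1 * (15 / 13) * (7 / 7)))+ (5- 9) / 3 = -17 / 3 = -5.67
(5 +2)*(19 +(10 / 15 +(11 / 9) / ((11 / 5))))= 1274 / 9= 141.56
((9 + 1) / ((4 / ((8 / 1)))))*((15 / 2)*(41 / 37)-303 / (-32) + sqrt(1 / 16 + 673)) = 105255 / 296 + 55*sqrt(89) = 874.46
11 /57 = 0.19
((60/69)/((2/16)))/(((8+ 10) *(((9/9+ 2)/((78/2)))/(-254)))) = -264160/207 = -1276.14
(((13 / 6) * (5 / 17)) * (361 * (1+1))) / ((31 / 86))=2017990 / 1581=1276.40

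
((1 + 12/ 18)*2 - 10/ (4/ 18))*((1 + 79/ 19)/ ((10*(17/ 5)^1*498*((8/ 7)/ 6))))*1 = -42875/ 643416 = -0.07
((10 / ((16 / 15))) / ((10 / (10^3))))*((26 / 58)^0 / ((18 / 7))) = 4375 / 12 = 364.58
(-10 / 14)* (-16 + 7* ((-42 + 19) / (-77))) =765 / 77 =9.94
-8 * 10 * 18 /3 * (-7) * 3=10080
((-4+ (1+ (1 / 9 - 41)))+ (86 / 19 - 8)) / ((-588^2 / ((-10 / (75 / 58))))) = -0.00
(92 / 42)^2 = 2116 / 441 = 4.80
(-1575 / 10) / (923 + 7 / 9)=-2835 / 16628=-0.17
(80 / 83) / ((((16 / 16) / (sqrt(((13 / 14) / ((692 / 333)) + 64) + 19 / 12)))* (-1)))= -20* sqrt(13944187866) / 301539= -7.83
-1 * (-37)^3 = 50653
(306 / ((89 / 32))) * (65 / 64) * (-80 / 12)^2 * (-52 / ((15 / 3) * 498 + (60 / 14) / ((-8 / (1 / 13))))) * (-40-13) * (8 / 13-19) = -1630374636800 / 16132941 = -101058.74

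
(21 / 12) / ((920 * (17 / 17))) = 0.00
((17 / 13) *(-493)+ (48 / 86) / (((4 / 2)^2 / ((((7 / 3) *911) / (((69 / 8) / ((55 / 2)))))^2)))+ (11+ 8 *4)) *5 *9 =255847263518410 / 887133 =288397865.39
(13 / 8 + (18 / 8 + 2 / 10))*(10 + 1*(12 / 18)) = 652 / 15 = 43.47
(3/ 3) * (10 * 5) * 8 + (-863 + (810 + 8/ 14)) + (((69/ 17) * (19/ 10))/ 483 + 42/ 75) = 2071477/ 5950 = 348.15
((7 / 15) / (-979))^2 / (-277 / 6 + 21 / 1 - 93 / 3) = -98 / 24224596275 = -0.00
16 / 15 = 1.07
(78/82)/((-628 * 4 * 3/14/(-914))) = 41587/25748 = 1.62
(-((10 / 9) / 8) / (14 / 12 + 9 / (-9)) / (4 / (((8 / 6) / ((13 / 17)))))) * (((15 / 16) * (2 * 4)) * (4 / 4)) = -425 / 156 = -2.72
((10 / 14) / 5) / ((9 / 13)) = 13 / 63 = 0.21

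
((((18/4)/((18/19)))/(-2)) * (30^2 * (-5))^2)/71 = -48093750/71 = -677376.76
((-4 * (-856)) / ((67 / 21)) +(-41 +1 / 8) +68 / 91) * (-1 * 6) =-151166523 / 24388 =-6198.40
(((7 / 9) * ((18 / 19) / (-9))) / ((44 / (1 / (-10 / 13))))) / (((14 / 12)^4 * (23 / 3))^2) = 5458752 / 455258688115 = 0.00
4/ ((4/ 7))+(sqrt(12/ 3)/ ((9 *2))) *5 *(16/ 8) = 73/ 9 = 8.11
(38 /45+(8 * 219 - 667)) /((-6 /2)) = -48863 /135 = -361.95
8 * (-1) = -8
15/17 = 0.88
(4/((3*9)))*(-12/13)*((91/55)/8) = -14/495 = -0.03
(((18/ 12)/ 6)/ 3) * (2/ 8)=1/ 48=0.02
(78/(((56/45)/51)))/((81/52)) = 14365/7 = 2052.14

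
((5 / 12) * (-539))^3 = -19573852375 / 1728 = -11327460.87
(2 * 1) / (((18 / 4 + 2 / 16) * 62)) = 8 / 1147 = 0.01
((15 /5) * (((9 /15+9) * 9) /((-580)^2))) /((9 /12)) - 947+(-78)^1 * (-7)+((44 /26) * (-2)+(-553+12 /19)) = -24842903074 /25965875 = -956.75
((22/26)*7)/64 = 77/832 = 0.09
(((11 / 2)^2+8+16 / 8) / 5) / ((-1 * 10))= -0.80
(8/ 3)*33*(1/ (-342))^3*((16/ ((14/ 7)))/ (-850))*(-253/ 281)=-11132/ 597150198675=-0.00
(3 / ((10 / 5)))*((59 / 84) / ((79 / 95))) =5605 / 4424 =1.27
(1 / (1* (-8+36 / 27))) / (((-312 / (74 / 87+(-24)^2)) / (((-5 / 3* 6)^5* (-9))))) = 94098750 / 377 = 249598.81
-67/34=-1.97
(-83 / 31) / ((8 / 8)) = -83 / 31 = -2.68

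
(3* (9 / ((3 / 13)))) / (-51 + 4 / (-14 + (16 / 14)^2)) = -36387 / 15959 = -2.28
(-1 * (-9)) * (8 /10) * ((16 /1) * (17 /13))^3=724451328 /10985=65949.14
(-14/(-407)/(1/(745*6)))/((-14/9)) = -40230/407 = -98.85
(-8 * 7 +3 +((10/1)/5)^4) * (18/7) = -666/7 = -95.14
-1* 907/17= -53.35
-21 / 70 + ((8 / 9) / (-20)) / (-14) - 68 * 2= -85867 / 630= -136.30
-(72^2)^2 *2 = -53747712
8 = 8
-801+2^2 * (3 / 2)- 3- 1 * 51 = -849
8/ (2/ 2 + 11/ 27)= 108/ 19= 5.68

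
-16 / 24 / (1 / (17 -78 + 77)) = -32 / 3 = -10.67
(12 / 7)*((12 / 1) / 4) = 36 / 7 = 5.14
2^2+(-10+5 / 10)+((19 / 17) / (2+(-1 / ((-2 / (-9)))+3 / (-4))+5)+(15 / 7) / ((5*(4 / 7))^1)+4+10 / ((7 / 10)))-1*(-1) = 7223 / 476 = 15.17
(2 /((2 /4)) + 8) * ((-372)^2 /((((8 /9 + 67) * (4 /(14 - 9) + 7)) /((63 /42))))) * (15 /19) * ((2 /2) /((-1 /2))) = -1120910400 /150917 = -7427.33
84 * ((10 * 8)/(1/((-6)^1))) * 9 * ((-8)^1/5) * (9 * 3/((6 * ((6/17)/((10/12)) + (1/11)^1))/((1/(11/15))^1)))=3331238400/481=6925651.56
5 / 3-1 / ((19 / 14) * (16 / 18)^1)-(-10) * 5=11591 / 228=50.84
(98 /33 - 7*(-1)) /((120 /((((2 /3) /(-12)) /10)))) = -329 /712800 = -0.00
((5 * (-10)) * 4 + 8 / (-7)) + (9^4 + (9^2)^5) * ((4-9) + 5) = -1408 / 7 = -201.14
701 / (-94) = -701 / 94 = -7.46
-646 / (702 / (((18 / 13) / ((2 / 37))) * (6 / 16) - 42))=362729 / 12168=29.81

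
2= 2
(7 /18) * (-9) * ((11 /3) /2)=-77 /12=-6.42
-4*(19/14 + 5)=-178/7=-25.43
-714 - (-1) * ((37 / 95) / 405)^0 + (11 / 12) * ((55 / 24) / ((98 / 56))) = -358747 / 504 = -711.80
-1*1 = -1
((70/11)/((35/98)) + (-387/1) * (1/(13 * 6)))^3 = 49714249733/23393656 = 2125.12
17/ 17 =1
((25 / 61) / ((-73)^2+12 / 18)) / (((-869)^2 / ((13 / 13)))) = 75 / 736530422969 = 0.00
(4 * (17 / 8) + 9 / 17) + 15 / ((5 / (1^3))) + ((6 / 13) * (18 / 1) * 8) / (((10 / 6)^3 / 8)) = 7009841 / 55250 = 126.87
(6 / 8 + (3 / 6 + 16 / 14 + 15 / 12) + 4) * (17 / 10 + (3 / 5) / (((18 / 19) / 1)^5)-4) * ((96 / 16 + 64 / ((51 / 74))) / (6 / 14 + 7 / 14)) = -257190007403 / 208797264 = -1231.77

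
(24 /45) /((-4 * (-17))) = 2 /255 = 0.01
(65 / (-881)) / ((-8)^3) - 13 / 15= -5862961 / 6766080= -0.87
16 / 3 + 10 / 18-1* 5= 0.89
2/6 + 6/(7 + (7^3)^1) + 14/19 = 10846/9975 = 1.09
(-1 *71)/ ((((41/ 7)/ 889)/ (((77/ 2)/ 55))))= -3092831/ 410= -7543.49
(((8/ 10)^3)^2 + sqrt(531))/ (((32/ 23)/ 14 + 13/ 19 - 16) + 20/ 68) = -52003 * sqrt(59)/ 258668 - 53251072/ 3031265625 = -1.56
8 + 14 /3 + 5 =53 /3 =17.67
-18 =-18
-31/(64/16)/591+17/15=13241/11820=1.12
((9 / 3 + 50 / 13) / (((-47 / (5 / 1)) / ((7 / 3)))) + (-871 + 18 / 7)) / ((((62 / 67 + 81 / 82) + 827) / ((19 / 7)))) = -2.85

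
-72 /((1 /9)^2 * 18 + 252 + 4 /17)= -0.29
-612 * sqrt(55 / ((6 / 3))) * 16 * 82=-401472 * sqrt(110)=-4210673.86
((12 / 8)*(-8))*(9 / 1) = -108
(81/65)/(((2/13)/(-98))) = -3969/5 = -793.80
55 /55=1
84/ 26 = 42/ 13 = 3.23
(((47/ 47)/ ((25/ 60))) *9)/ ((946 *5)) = 54/ 11825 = 0.00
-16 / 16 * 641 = -641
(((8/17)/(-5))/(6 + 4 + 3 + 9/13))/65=-0.00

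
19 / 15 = 1.27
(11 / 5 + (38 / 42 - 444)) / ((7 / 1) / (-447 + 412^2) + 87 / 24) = -62699482544 / 515515245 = -121.62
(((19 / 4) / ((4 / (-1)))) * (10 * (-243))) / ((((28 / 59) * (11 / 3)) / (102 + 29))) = 535271895 / 2464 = 217236.97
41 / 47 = 0.87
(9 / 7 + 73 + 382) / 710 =1597 / 2485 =0.64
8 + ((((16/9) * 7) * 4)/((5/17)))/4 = 2264/45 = 50.31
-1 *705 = -705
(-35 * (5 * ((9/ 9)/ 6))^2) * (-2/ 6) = 875/ 108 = 8.10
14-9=5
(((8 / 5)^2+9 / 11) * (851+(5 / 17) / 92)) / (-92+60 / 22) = -1236470201 / 38396200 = -32.20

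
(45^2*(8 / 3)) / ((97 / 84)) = 453600 / 97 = 4676.29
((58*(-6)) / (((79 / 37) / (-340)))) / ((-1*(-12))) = 364820 / 79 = 4617.97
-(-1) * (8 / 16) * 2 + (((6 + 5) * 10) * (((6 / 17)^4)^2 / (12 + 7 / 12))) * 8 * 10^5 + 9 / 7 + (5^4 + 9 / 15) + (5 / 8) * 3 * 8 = 85779796605171091 / 36866878075685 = 2326.74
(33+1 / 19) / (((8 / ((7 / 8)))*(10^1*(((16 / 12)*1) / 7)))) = 1.90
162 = 162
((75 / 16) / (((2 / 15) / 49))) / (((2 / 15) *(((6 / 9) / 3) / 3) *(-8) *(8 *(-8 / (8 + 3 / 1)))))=245581875 / 65536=3747.28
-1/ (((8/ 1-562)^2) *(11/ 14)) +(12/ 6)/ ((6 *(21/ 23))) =38824433/ 106346394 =0.37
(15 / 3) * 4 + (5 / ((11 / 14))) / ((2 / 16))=70.91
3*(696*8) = 16704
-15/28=-0.54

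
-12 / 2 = -6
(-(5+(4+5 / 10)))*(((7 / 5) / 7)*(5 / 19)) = -1 / 2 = -0.50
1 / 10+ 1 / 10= 1 / 5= 0.20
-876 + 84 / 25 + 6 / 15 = -21806 / 25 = -872.24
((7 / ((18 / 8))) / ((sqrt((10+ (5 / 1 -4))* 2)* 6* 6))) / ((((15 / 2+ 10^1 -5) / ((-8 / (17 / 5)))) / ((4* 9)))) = -224* sqrt(22) / 8415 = -0.12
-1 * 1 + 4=3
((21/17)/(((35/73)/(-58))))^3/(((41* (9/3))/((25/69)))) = -227705654712/23164795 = -9829.82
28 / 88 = 0.32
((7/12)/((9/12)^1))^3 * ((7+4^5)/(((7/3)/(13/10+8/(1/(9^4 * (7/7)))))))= 26517069467/2430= 10912374.27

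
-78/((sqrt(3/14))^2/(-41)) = 14924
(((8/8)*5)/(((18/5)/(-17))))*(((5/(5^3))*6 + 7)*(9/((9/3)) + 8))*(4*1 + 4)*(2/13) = -2314.32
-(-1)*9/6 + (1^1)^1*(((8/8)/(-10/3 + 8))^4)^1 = 57705/38416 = 1.50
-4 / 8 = -1 / 2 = -0.50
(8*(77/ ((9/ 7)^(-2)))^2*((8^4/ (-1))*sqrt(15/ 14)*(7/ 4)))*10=-32517365760*sqrt(210)/ 49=-9616763224.93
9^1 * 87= 783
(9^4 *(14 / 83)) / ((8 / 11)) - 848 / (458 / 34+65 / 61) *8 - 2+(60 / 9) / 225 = 355715284691 / 337808340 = 1053.01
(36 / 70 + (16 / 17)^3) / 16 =115897 / 1375640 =0.08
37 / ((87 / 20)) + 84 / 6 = 1958 / 87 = 22.51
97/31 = 3.13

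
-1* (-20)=20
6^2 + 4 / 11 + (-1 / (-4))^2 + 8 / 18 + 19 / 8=62165 / 1584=39.25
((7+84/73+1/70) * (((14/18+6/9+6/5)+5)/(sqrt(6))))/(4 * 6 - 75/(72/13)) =28705424 * sqrt(6)/28858725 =2.44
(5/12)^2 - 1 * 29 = -4151/144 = -28.83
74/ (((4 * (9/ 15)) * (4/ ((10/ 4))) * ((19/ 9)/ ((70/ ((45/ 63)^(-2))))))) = 346875/ 1064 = 326.01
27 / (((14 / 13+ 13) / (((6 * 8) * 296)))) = 1662336 / 61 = 27251.41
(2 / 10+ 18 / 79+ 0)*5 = 169 / 79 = 2.14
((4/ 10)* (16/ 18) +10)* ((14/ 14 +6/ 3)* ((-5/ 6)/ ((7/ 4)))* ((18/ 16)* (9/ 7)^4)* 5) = -7643565/ 33614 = -227.39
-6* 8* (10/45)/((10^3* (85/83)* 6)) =-166/95625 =-0.00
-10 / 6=-5 / 3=-1.67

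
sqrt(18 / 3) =sqrt(6) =2.45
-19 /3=-6.33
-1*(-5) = 5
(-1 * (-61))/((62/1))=61/62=0.98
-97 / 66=-1.47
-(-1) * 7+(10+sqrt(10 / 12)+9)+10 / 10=sqrt(30) / 6+27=27.91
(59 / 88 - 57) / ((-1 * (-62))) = -4957 / 5456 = -0.91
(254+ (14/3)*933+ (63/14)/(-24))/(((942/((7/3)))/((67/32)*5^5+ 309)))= 37718717575/482304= 78205.28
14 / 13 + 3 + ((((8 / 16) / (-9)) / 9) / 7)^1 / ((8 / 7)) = 68675 / 16848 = 4.08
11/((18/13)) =7.94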